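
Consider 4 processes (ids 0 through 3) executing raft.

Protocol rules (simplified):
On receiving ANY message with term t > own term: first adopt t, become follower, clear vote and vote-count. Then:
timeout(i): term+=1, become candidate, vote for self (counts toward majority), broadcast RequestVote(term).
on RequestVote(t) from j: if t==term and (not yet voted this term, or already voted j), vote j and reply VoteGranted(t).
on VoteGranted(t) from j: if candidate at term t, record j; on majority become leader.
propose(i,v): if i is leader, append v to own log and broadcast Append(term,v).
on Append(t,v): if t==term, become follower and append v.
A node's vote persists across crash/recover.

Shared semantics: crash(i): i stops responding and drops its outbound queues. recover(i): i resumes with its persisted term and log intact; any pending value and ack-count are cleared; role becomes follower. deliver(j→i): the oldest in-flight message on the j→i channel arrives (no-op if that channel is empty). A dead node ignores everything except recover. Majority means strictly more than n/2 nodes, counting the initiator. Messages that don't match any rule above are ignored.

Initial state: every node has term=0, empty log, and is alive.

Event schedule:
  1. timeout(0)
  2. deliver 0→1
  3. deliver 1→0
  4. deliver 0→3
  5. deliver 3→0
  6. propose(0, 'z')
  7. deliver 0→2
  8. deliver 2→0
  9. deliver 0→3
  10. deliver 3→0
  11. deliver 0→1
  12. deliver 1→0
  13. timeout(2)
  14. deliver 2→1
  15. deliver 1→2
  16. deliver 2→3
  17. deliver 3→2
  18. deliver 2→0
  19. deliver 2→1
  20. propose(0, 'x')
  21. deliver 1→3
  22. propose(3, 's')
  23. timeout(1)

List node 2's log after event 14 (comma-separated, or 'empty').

after 1 — timeout(0): n0:cand/t1/[-]
after 2 — deliver 0→1: n1:foll/t1/[-]
after 3 — deliver 1→0: ·
after 4 — deliver 0→3: n3:foll/t1/[-]
after 5 — deliver 3→0: n0:lead/t1/[-]
after 6 — propose(0,'z'): n0:lead/t1/[z]
after 7 — deliver 0→2: n2:foll/t1/[-]
after 8 — deliver 2→0: ·
after 9 — deliver 0→3: n3:foll/t1/[z]
after 10 — deliver 3→0: ·
after 11 — deliver 0→1: n1:foll/t1/[z]
after 12 — deliver 1→0: ·
after 13 — timeout(2): n2:cand/t2/[-]
after 14 — deliver 2→1: n1:foll/t2/[z]

empty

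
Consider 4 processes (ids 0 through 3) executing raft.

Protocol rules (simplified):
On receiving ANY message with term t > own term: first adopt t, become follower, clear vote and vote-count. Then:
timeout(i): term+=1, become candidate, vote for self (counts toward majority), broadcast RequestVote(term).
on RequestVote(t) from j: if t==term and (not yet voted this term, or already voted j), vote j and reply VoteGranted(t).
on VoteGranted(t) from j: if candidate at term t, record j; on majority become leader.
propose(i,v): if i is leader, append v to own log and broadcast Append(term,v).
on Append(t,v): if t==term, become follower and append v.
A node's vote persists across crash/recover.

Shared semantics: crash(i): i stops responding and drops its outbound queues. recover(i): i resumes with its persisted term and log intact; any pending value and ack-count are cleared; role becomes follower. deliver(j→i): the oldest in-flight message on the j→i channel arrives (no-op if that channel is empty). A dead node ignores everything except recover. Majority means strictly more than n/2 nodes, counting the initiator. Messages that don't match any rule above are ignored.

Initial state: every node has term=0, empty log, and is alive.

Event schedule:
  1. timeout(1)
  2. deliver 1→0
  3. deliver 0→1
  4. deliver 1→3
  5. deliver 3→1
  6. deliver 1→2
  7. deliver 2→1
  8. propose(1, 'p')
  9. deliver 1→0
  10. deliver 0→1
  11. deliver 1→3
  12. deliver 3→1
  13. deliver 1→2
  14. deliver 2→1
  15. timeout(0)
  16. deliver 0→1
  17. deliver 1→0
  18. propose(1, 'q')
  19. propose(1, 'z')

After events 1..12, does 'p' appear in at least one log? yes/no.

yes

step 1 timeout(1): 1={cand,t=1,log=-}
step 2 deliver 1→0: 0={foll,t=1,log=-}
step 3 deliver 0→1: —
step 4 deliver 1→3: 3={foll,t=1,log=-}
step 5 deliver 3→1: 1={lead,t=1,log=-}
step 6 deliver 1→2: 2={foll,t=1,log=-}
step 7 deliver 2→1: —
step 8 propose(1,'p'): 1={lead,t=1,log=p}
step 9 deliver 1→0: 0={foll,t=1,log=p}
step 10 deliver 0→1: —
step 11 deliver 1→3: 3={foll,t=1,log=p}
step 12 deliver 3→1: —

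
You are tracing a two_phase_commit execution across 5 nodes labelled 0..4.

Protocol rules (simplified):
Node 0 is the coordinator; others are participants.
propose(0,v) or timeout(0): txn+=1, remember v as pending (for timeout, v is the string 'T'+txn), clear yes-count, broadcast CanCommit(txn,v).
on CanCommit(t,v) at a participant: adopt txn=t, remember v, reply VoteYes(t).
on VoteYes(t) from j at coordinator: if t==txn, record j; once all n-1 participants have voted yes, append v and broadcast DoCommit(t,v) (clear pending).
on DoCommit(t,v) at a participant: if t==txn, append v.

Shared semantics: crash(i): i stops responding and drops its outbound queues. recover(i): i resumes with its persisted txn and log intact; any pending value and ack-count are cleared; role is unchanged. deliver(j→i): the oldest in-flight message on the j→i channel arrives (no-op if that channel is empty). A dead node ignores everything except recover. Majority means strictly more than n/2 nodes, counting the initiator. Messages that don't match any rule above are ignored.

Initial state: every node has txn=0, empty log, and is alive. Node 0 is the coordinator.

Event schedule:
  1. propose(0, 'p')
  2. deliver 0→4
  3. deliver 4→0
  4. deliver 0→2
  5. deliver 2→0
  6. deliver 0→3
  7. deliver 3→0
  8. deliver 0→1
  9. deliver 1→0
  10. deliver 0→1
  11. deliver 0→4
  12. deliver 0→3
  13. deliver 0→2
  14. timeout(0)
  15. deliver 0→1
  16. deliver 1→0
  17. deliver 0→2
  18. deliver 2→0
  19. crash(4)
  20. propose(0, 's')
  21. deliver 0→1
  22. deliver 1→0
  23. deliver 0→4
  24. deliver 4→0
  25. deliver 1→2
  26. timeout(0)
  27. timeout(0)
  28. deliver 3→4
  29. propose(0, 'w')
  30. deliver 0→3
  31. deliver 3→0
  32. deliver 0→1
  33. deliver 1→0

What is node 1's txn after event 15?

2

1. propose(0,'p'):  <0:coor t1 ->
2. deliver 0→4:  <4:part t1 ->
3. deliver 4→0:  nop
4. deliver 0→2:  <2:part t1 ->
5. deliver 2→0:  nop
6. deliver 0→3:  <3:part t1 ->
7. deliver 3→0:  nop
8. deliver 0→1:  <1:part t1 ->
9. deliver 1→0:  <0:coor t1 p>
10. deliver 0→1:  <1:part t1 p>
11. deliver 0→4:  <4:part t1 p>
12. deliver 0→3:  <3:part t1 p>
13. deliver 0→2:  <2:part t1 p>
14. timeout(0):  <0:coor t2 p>
15. deliver 0→1:  <1:part t2 p>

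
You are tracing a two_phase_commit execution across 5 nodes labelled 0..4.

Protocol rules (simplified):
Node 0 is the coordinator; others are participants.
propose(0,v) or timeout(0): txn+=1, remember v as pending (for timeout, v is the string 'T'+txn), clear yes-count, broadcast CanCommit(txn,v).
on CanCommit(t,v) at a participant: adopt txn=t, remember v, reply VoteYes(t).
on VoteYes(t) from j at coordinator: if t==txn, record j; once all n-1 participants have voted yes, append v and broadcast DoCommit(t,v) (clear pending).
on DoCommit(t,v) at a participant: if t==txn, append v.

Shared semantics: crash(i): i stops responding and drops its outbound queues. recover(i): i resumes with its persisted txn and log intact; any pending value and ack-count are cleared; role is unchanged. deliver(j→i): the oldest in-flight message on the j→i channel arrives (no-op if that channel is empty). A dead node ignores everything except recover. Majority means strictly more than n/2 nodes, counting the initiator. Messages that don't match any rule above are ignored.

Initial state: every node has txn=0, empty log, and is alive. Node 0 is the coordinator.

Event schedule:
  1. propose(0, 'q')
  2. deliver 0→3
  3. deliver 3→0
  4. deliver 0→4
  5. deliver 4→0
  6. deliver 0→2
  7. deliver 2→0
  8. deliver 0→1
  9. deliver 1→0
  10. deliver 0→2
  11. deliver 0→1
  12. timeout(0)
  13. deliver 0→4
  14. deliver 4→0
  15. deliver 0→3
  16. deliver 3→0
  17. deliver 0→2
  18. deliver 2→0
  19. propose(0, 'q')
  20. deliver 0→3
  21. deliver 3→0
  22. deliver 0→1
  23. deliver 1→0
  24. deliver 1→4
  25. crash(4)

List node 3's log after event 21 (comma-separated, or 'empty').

1. propose(0,'q'):  <0:coor t1 ->
2. deliver 0→3:  <3:part t1 ->
3. deliver 3→0:  nop
4. deliver 0→4:  <4:part t1 ->
5. deliver 4→0:  nop
6. deliver 0→2:  <2:part t1 ->
7. deliver 2→0:  nop
8. deliver 0→1:  <1:part t1 ->
9. deliver 1→0:  <0:coor t1 q>
10. deliver 0→2:  <2:part t1 q>
11. deliver 0→1:  <1:part t1 q>
12. timeout(0):  <0:coor t2 q>
13. deliver 0→4:  <4:part t1 q>
14. deliver 4→0:  nop
15. deliver 0→3:  <3:part t1 q>
16. deliver 3→0:  nop
17. deliver 0→2:  <2:part t2 q>
18. deliver 2→0:  nop
19. propose(0,'q'):  <0:coor t3 q>
20. deliver 0→3:  <3:part t2 q>
21. deliver 3→0:  nop

q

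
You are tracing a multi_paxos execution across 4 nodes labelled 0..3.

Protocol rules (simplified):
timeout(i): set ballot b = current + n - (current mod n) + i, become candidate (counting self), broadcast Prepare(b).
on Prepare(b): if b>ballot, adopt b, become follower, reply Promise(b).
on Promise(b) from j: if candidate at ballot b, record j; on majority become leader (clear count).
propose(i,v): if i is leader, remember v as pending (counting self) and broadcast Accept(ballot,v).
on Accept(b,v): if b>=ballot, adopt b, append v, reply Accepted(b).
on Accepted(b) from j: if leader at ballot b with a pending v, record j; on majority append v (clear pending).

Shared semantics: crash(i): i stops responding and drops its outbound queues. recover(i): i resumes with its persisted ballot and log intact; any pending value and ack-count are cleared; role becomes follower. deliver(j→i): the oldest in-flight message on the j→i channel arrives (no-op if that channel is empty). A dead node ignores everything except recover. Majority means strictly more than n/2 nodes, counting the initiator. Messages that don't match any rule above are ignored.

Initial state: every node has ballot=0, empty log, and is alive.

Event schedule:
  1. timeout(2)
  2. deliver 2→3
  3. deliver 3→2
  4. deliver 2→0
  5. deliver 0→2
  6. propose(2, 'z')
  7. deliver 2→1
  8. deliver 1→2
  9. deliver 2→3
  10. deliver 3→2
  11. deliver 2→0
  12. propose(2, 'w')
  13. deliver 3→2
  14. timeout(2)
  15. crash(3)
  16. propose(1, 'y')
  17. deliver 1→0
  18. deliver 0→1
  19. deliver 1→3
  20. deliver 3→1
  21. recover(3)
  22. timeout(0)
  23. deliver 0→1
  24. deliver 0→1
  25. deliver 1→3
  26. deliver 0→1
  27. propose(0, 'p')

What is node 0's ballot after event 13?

after 1 — timeout(2): n2:cand/b6/[-]
after 2 — deliver 2→3: n3:foll/b6/[-]
after 3 — deliver 3→2: ·
after 4 — deliver 2→0: n0:foll/b6/[-]
after 5 — deliver 0→2: n2:lead/b6/[-]
after 6 — propose(2,'z'): ·
after 7 — deliver 2→1: n1:foll/b6/[-]
after 8 — deliver 1→2: ·
after 9 — deliver 2→3: n3:foll/b6/[z]
after 10 — deliver 3→2: ·
after 11 — deliver 2→0: n0:foll/b6/[z]
after 12 — propose(2,'w'): ·
after 13 — deliver 3→2: ·

6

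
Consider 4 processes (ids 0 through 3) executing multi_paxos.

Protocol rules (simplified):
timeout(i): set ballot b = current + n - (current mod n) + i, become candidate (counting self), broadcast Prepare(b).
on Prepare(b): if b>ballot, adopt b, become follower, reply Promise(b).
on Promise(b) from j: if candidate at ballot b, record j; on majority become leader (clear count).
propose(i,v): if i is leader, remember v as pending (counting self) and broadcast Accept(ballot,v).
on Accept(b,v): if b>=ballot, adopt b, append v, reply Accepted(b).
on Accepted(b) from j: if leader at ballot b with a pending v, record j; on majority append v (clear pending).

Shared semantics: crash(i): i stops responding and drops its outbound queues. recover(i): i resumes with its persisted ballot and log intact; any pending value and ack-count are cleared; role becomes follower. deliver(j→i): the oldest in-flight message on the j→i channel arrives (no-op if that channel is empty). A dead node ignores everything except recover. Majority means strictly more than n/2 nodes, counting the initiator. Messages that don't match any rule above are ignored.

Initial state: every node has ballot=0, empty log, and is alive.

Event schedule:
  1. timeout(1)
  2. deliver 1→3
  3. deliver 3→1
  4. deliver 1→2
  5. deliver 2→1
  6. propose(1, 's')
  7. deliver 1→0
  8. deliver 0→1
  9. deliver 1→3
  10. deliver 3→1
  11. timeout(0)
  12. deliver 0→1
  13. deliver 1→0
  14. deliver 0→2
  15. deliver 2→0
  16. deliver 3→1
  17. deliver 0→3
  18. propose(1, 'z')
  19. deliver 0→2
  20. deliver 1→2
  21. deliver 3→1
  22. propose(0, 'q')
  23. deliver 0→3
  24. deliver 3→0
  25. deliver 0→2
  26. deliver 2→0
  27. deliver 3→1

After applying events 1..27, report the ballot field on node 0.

1. timeout(1):  <1:cand b5 ->
2. deliver 1→3:  <3:foll b5 ->
3. deliver 3→1:  nop
4. deliver 1→2:  <2:foll b5 ->
5. deliver 2→1:  <1:lead b5 ->
6. propose(1,'s'):  nop
7. deliver 1→0:  <0:foll b5 ->
8. deliver 0→1:  nop
9. deliver 1→3:  <3:foll b5 s>
10. deliver 3→1:  nop
11. timeout(0):  <0:cand b8 ->
12. deliver 0→1:  <1:foll b8 ->
13. deliver 1→0:  nop
14. deliver 0→2:  <2:foll b8 ->
15. deliver 2→0:  nop
16. deliver 3→1:  nop
17. deliver 0→3:  <3:foll b8 s>
18. propose(1,'z'):  nop
19. deliver 0→2:  nop
20. deliver 1→2:  nop
21. deliver 3→1:  nop
22. propose(0,'q'):  nop
23. deliver 0→3:  nop
24. deliver 3→0:  <0:lead b8 ->
25. deliver 0→2:  nop
26. deliver 2→0:  nop
27. deliver 3→1:  nop

8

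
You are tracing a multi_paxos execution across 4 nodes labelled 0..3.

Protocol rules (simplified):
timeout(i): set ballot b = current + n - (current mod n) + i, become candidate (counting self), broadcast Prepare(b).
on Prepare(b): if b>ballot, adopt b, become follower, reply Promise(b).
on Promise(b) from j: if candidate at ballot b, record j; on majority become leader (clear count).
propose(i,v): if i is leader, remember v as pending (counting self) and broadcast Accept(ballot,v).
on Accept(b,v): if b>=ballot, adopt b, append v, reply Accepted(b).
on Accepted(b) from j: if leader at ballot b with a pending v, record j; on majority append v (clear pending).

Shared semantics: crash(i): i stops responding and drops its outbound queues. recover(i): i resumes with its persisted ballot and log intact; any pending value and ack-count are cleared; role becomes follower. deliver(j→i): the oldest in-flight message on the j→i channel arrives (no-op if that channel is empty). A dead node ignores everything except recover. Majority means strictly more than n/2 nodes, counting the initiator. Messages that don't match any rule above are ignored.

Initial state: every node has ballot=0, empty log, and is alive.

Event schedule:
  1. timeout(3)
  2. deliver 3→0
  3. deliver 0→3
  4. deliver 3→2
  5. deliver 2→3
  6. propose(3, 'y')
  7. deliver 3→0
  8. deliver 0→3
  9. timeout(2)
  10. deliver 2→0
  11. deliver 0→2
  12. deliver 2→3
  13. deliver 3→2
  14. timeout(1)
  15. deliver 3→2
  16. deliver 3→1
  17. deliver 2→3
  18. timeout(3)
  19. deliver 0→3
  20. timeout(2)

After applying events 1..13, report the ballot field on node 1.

after 1 — timeout(3): n3:cand/b7/[-]
after 2 — deliver 3→0: n0:foll/b7/[-]
after 3 — deliver 0→3: ·
after 4 — deliver 3→2: n2:foll/b7/[-]
after 5 — deliver 2→3: n3:lead/b7/[-]
after 6 — propose(3,'y'): ·
after 7 — deliver 3→0: n0:foll/b7/[y]
after 8 — deliver 0→3: ·
after 9 — timeout(2): n2:cand/b10/[-]
after 10 — deliver 2→0: n0:foll/b10/[y]
after 11 — deliver 0→2: ·
after 12 — deliver 2→3: n3:foll/b10/[-]
after 13 — deliver 3→2: ·

0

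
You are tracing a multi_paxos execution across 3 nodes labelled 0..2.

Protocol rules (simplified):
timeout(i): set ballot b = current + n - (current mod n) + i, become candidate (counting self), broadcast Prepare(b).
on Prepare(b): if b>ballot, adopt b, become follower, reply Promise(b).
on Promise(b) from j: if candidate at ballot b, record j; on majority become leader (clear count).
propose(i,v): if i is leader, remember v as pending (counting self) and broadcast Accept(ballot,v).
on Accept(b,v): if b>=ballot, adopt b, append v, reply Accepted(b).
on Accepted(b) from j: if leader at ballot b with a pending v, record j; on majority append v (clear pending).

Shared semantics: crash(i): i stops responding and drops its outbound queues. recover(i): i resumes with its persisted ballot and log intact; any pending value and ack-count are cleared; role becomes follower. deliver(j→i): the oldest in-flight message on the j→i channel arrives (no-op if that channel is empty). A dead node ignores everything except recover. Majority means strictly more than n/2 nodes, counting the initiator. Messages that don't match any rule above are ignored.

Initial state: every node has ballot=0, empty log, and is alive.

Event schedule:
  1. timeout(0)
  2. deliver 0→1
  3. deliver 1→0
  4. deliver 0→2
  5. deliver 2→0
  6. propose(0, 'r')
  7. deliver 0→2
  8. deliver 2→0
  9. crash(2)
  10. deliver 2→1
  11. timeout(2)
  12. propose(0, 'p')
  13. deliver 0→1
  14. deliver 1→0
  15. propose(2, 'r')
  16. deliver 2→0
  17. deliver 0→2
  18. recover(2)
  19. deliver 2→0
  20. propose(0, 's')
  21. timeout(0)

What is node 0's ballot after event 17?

[1] timeout(0) → N0(cand b3 [-])
[2] deliver 0→1 → N1(foll b3 [-])
[3] deliver 1→0 → N0(lead b3 [-])
[4] deliver 0→2 → N2(foll b3 [-])
[5] deliver 2→0 → ∅
[6] propose(0,'r') → ∅
[7] deliver 0→2 → N2(foll b3 [r])
[8] deliver 2→0 → N0(lead b3 [r])
[9] crash(2) → N2(✗foll b3 [r])
[10] deliver 2→1 → ∅
[11] timeout(2) → ∅
[12] propose(0,'p') → ∅
[13] deliver 0→1 → N1(foll b3 [r])
[14] deliver 1→0 → N0(lead b3 [r,p])
[15] propose(2,'r') → ∅
[16] deliver 2→0 → ∅
[17] deliver 0→2 → ∅

3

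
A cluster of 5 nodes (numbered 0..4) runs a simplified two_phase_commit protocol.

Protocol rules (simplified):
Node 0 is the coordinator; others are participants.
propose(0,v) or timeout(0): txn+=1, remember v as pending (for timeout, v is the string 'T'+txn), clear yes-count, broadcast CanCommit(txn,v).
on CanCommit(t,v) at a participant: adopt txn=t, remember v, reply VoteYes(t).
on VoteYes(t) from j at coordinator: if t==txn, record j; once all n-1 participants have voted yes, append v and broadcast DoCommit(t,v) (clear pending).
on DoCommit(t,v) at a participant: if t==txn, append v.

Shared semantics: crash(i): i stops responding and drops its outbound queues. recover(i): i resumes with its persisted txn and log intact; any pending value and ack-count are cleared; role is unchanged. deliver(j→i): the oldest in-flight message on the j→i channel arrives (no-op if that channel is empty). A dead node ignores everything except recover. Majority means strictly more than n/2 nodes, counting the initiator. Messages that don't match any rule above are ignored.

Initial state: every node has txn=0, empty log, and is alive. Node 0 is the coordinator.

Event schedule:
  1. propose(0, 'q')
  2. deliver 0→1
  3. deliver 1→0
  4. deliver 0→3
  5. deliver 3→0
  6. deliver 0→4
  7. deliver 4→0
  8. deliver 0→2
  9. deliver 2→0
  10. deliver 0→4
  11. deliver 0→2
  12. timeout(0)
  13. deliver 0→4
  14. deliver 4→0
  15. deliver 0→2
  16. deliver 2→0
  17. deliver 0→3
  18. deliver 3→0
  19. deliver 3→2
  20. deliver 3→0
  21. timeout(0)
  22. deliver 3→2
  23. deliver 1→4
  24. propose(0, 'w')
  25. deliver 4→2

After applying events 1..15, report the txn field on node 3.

e1 propose(0,'q'): 0[coor,t=1,-]
e2 deliver 0→1: 1[part,t=1,-]
e3 deliver 1→0: ·
e4 deliver 0→3: 3[part,t=1,-]
e5 deliver 3→0: ·
e6 deliver 0→4: 4[part,t=1,-]
e7 deliver 4→0: ·
e8 deliver 0→2: 2[part,t=1,-]
e9 deliver 2→0: 0[coor,t=1,q]
e10 deliver 0→4: 4[part,t=1,q]
e11 deliver 0→2: 2[part,t=1,q]
e12 timeout(0): 0[coor,t=2,q]
e13 deliver 0→4: 4[part,t=2,q]
e14 deliver 4→0: ·
e15 deliver 0→2: 2[part,t=2,q]

1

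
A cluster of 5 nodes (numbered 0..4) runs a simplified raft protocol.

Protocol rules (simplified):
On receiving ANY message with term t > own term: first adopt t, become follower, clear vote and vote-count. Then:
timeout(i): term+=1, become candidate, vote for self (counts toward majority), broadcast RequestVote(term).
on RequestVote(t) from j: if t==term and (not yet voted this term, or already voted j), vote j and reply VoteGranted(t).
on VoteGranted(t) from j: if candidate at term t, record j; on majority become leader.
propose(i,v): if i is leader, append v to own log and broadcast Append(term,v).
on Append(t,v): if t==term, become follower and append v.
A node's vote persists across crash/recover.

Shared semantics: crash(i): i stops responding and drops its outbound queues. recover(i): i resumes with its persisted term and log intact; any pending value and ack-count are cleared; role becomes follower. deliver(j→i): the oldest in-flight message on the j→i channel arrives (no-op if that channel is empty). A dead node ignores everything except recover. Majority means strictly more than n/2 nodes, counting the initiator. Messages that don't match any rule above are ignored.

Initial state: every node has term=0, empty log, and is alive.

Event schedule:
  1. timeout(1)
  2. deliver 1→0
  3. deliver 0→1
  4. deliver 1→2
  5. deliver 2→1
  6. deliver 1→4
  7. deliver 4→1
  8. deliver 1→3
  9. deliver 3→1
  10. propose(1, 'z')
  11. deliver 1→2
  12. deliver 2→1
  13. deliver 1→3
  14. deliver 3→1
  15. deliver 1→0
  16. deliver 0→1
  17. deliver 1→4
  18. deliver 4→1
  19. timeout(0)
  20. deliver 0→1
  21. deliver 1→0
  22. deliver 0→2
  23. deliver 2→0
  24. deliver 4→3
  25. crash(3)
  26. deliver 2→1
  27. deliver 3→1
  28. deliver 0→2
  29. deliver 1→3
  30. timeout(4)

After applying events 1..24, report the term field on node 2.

1. timeout(1):  <1:cand t1 ->
2. deliver 1→0:  <0:foll t1 ->
3. deliver 0→1:  nop
4. deliver 1→2:  <2:foll t1 ->
5. deliver 2→1:  <1:lead t1 ->
6. deliver 1→4:  <4:foll t1 ->
7. deliver 4→1:  nop
8. deliver 1→3:  <3:foll t1 ->
9. deliver 3→1:  nop
10. propose(1,'z'):  <1:lead t1 z>
11. deliver 1→2:  <2:foll t1 z>
12. deliver 2→1:  nop
13. deliver 1→3:  <3:foll t1 z>
14. deliver 3→1:  nop
15. deliver 1→0:  <0:foll t1 z>
16. deliver 0→1:  nop
17. deliver 1→4:  <4:foll t1 z>
18. deliver 4→1:  nop
19. timeout(0):  <0:cand t2 z>
20. deliver 0→1:  <1:foll t2 z>
21. deliver 1→0:  nop
22. deliver 0→2:  <2:foll t2 z>
23. deliver 2→0:  <0:lead t2 z>
24. deliver 4→3:  nop

2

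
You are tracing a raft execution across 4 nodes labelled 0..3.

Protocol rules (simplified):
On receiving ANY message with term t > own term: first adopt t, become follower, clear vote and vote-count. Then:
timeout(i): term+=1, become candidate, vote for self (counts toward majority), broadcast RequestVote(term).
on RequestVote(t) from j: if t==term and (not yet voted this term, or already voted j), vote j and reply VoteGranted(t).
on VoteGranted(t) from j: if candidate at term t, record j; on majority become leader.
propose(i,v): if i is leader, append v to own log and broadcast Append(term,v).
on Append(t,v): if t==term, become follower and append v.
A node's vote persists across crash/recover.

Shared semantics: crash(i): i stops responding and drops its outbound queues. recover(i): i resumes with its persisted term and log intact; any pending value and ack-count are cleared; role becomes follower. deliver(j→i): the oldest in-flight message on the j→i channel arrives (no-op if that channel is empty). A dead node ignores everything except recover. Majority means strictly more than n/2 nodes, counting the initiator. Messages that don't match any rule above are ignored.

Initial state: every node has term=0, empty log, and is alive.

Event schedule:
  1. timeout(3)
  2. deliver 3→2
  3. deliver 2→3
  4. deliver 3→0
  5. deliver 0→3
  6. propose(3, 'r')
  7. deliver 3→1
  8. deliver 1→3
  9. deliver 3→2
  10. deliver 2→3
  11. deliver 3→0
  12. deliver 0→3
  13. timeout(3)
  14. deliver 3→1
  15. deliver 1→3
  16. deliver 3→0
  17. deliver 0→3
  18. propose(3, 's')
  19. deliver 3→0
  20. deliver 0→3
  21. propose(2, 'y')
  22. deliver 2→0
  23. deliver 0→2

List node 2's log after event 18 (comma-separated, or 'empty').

[1] timeout(3) → N3(cand t1 [-])
[2] deliver 3→2 → N2(foll t1 [-])
[3] deliver 2→3 → ∅
[4] deliver 3→0 → N0(foll t1 [-])
[5] deliver 0→3 → N3(lead t1 [-])
[6] propose(3,'r') → N3(lead t1 [r])
[7] deliver 3→1 → N1(foll t1 [-])
[8] deliver 1→3 → ∅
[9] deliver 3→2 → N2(foll t1 [r])
[10] deliver 2→3 → ∅
[11] deliver 3→0 → N0(foll t1 [r])
[12] deliver 0→3 → ∅
[13] timeout(3) → N3(cand t2 [r])
[14] deliver 3→1 → N1(foll t1 [r])
[15] deliver 1→3 → ∅
[16] deliver 3→0 → N0(foll t2 [r])
[17] deliver 0→3 → ∅
[18] propose(3,'s') → ∅

r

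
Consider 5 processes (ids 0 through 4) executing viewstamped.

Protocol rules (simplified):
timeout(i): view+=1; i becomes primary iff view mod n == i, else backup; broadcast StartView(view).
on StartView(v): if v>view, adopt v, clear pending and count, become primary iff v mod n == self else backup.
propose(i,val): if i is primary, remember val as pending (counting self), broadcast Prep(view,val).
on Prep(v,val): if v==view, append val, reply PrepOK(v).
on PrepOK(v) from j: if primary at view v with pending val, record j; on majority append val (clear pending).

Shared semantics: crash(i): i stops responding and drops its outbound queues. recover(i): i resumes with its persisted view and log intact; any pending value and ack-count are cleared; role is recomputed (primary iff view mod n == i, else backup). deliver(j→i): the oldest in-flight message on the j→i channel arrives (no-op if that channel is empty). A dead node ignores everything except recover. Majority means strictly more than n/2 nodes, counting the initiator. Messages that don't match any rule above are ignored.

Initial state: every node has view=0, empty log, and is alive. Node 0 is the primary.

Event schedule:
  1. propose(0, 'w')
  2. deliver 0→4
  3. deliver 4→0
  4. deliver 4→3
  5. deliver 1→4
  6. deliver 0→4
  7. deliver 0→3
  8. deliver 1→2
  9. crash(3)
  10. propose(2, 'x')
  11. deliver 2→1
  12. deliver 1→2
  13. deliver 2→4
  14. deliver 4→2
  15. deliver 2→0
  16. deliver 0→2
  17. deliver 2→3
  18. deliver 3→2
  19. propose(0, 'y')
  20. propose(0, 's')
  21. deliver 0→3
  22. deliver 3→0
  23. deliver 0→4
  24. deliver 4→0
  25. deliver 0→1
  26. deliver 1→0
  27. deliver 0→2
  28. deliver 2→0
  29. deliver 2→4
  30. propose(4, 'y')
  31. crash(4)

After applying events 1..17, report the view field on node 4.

0

[1] propose(0,'w') → ∅
[2] deliver 0→4 → N4(back v0 [w])
[3] deliver 4→0 → ∅
[4] deliver 4→3 → ∅
[5] deliver 1→4 → ∅
[6] deliver 0→4 → ∅
[7] deliver 0→3 → N3(back v0 [w])
[8] deliver 1→2 → ∅
[9] crash(3) → N3(✗back v0 [w])
[10] propose(2,'x') → ∅
[11] deliver 2→1 → ∅
[12] deliver 1→2 → ∅
[13] deliver 2→4 → ∅
[14] deliver 4→2 → ∅
[15] deliver 2→0 → ∅
[16] deliver 0→2 → N2(back v0 [w])
[17] deliver 2→3 → ∅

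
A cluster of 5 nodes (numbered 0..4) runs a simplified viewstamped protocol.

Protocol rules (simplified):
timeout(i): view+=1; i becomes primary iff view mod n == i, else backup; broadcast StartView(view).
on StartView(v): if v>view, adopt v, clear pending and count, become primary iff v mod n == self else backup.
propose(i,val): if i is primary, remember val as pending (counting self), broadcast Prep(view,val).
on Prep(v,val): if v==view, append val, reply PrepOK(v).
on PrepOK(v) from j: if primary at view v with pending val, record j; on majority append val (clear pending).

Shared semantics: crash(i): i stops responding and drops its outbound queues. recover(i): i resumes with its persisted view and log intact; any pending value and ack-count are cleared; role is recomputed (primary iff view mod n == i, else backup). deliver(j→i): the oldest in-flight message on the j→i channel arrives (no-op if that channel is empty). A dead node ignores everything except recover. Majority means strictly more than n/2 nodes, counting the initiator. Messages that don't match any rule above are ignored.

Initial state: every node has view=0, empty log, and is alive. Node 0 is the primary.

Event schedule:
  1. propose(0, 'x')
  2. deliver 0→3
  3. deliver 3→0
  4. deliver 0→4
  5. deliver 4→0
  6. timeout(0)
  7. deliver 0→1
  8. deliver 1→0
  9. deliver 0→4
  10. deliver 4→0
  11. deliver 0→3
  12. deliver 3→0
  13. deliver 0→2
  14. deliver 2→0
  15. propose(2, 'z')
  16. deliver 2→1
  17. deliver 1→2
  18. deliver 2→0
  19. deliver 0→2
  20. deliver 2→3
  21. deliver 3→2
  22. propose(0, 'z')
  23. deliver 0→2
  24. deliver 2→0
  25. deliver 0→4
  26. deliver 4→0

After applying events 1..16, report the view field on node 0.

step 1 propose(0,'x'): —
step 2 deliver 0→3: 3={back,v=0,log=x}
step 3 deliver 3→0: —
step 4 deliver 0→4: 4={back,v=0,log=x}
step 5 deliver 4→0: 0={prim,v=0,log=x}
step 6 timeout(0): 0={back,v=1,log=x}
step 7 deliver 0→1: 1={back,v=0,log=x}
step 8 deliver 1→0: —
step 9 deliver 0→4: 4={back,v=1,log=x}
step 10 deliver 4→0: —
step 11 deliver 0→3: 3={back,v=1,log=x}
step 12 deliver 3→0: —
step 13 deliver 0→2: 2={back,v=0,log=x}
step 14 deliver 2→0: —
step 15 propose(2,'z'): —
step 16 deliver 2→1: —

1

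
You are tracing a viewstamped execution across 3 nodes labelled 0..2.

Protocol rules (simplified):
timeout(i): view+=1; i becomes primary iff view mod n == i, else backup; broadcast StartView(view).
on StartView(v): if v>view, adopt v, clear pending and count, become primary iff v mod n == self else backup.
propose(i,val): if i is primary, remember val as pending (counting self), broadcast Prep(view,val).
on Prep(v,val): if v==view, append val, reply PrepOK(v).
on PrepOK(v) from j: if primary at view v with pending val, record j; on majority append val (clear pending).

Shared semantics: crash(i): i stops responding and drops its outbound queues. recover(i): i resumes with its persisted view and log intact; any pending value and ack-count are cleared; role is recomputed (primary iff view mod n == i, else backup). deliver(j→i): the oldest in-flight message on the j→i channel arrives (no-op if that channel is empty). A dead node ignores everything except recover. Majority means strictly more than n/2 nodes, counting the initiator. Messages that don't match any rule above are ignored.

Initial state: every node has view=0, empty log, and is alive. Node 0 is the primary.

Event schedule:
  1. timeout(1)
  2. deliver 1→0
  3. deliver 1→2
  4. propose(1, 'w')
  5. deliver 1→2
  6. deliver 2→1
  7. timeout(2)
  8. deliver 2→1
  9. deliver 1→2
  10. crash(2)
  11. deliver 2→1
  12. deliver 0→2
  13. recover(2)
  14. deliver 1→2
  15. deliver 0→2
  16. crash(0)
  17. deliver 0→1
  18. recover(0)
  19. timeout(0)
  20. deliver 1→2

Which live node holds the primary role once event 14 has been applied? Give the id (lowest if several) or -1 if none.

after 1 — timeout(1): n1:prim/v1/[-]
after 2 — deliver 1→0: n0:back/v1/[-]
after 3 — deliver 1→2: n2:back/v1/[-]
after 4 — propose(1,'w'): ·
after 5 — deliver 1→2: n2:back/v1/[w]
after 6 — deliver 2→1: n1:prim/v1/[w]
after 7 — timeout(2): n2:prim/v2/[w]
after 8 — deliver 2→1: n1:back/v2/[w]
after 9 — deliver 1→2: ·
after 10 — crash(2): n2:✗prim/v2/[w]
after 11 — deliver 2→1: ·
after 12 — deliver 0→2: ·
after 13 — recover(2): n2:prim/v2/[w]
after 14 — deliver 1→2: ·

2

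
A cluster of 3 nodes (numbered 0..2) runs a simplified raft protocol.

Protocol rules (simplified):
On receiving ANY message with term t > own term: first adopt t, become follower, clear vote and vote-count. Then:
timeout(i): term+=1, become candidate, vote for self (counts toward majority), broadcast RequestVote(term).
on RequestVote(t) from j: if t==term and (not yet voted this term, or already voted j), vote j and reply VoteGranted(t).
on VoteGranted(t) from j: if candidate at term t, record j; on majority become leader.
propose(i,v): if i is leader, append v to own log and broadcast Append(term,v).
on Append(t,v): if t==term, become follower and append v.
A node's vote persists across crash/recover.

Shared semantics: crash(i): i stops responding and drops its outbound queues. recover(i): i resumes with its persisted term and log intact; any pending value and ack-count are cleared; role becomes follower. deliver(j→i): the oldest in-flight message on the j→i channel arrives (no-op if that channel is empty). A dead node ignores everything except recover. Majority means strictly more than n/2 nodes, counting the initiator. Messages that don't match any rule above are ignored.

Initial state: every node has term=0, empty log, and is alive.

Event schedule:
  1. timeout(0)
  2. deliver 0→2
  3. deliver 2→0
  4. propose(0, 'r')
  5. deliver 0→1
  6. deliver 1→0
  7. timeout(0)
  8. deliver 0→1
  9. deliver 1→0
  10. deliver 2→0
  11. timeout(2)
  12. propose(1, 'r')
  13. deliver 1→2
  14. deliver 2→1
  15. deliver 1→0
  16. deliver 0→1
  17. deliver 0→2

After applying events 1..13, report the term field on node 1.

after 1 — timeout(0): n0:cand/t1/[-]
after 2 — deliver 0→2: n2:foll/t1/[-]
after 3 — deliver 2→0: n0:lead/t1/[-]
after 4 — propose(0,'r'): n0:lead/t1/[r]
after 5 — deliver 0→1: n1:foll/t1/[-]
after 6 — deliver 1→0: ·
after 7 — timeout(0): n0:cand/t2/[r]
after 8 — deliver 0→1: n1:foll/t1/[r]
after 9 — deliver 1→0: ·
after 10 — deliver 2→0: ·
after 11 — timeout(2): n2:cand/t2/[-]
after 12 — propose(1,'r'): ·
after 13 — deliver 1→2: ·

1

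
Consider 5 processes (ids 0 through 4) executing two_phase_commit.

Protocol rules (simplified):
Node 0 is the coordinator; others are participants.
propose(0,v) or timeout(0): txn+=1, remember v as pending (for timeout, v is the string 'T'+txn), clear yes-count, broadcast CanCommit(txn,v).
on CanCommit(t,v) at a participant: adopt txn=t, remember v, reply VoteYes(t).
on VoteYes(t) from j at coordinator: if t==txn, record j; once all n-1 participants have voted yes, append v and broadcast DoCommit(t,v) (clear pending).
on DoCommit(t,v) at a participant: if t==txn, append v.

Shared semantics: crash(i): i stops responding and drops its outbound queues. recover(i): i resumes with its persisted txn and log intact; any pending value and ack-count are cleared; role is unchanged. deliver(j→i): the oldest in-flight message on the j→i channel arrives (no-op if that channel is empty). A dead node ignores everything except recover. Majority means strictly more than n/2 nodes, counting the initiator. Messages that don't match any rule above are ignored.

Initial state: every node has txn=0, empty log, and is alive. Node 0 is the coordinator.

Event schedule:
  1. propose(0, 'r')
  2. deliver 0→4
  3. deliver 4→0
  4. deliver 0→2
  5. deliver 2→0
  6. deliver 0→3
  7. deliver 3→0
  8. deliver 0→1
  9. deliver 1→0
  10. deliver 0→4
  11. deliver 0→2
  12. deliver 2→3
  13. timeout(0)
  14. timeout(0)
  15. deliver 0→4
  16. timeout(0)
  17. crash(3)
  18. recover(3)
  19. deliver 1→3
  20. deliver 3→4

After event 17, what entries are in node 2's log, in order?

r

step 1 propose(0,'r'): 0={coor,t=1,log=-}
step 2 deliver 0→4: 4={part,t=1,log=-}
step 3 deliver 4→0: —
step 4 deliver 0→2: 2={part,t=1,log=-}
step 5 deliver 2→0: —
step 6 deliver 0→3: 3={part,t=1,log=-}
step 7 deliver 3→0: —
step 8 deliver 0→1: 1={part,t=1,log=-}
step 9 deliver 1→0: 0={coor,t=1,log=r}
step 10 deliver 0→4: 4={part,t=1,log=r}
step 11 deliver 0→2: 2={part,t=1,log=r}
step 12 deliver 2→3: —
step 13 timeout(0): 0={coor,t=2,log=r}
step 14 timeout(0): 0={coor,t=3,log=r}
step 15 deliver 0→4: 4={part,t=2,log=r}
step 16 timeout(0): 0={coor,t=4,log=r}
step 17 crash(3): 3={✗part,t=1,log=-}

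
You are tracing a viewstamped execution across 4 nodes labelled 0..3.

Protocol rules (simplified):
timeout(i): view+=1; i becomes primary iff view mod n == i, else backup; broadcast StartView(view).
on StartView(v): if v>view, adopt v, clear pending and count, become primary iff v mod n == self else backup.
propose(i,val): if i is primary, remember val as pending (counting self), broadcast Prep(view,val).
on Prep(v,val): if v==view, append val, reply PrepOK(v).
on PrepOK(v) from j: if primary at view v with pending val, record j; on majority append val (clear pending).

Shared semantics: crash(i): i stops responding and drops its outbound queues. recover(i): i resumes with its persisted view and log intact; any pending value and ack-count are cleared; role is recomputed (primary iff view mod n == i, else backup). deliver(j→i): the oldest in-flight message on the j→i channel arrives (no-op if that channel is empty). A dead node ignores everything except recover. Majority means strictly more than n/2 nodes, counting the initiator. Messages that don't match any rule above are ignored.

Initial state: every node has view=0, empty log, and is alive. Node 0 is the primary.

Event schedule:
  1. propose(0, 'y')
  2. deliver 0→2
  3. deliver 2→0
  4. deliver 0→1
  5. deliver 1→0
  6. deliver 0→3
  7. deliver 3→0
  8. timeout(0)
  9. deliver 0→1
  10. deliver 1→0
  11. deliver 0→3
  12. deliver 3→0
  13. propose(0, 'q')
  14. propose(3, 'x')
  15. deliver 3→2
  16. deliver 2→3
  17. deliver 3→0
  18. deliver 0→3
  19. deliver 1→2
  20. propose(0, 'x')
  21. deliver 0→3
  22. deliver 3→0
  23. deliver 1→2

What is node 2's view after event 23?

[1] propose(0,'y') → ∅
[2] deliver 0→2 → N2(back v0 [y])
[3] deliver 2→0 → ∅
[4] deliver 0→1 → N1(back v0 [y])
[5] deliver 1→0 → N0(prim v0 [y])
[6] deliver 0→3 → N3(back v0 [y])
[7] deliver 3→0 → ∅
[8] timeout(0) → N0(back v1 [y])
[9] deliver 0→1 → N1(prim v1 [y])
[10] deliver 1→0 → ∅
[11] deliver 0→3 → N3(back v1 [y])
[12] deliver 3→0 → ∅
[13] propose(0,'q') → ∅
[14] propose(3,'x') → ∅
[15] deliver 3→2 → ∅
[16] deliver 2→3 → ∅
[17] deliver 3→0 → ∅
[18] deliver 0→3 → ∅
[19] deliver 1→2 → ∅
[20] propose(0,'x') → ∅
[21] deliver 0→3 → ∅
[22] deliver 3→0 → ∅
[23] deliver 1→2 → ∅

0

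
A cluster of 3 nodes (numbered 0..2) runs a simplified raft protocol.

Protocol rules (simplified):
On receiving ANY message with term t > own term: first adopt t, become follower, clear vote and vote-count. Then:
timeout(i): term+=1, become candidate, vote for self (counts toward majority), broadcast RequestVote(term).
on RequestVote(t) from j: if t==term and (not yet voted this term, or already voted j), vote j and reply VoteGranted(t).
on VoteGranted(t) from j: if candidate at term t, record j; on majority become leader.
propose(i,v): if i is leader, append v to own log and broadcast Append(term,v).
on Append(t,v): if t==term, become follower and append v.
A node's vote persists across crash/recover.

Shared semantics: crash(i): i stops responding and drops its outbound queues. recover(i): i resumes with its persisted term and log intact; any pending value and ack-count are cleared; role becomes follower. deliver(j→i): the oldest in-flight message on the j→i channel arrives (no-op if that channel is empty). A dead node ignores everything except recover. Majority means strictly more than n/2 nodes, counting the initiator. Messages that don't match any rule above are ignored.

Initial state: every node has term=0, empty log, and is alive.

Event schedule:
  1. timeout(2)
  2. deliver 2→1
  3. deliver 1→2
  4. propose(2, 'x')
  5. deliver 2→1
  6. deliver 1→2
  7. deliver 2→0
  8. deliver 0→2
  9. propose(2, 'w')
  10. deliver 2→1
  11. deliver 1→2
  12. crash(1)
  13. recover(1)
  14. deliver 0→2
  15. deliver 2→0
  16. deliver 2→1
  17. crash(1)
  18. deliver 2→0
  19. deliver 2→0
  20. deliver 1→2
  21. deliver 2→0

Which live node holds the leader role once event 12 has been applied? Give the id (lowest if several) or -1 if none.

2

step 1 timeout(2): 2={cand,t=1,log=-}
step 2 deliver 2→1: 1={foll,t=1,log=-}
step 3 deliver 1→2: 2={lead,t=1,log=-}
step 4 propose(2,'x'): 2={lead,t=1,log=x}
step 5 deliver 2→1: 1={foll,t=1,log=x}
step 6 deliver 1→2: —
step 7 deliver 2→0: 0={foll,t=1,log=-}
step 8 deliver 0→2: —
step 9 propose(2,'w'): 2={lead,t=1,log=x,w}
step 10 deliver 2→1: 1={foll,t=1,log=x,w}
step 11 deliver 1→2: —
step 12 crash(1): 1={✗foll,t=1,log=x,w}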